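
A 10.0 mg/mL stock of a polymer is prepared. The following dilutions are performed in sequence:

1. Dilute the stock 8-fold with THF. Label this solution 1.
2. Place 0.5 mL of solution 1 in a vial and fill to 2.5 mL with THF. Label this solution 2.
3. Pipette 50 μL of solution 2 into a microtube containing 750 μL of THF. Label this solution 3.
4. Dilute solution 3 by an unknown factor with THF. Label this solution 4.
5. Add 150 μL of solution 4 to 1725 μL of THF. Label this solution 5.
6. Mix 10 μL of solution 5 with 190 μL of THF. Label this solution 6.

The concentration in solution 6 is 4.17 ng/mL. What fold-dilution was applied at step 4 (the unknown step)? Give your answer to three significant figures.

Step 1: 8-fold → factor 8
Step 2: 0.5 mL brought to 2.5 mL → factor 2.5/0.5 = 5
Step 3: 50 μL + 750 μL = 800 μL total → factor 800/50 = 16
Step 4: unknown factor x
Step 5: 150 μL + 1725 μL = 1875 μL total → factor 1875/150 = 12.5
Step 6: 10 μL + 190 μL = 200 μL total → factor 200/10 = 20
Product of known-step factors = 1.6 × 10^5
Overall factor = 10.0 mg/mL / (4.17 ng/mL) = 2.3981 × 10^6
x = 2.3981 × 10^6 / 1.6 × 10^5 = 15.0

15.0-fold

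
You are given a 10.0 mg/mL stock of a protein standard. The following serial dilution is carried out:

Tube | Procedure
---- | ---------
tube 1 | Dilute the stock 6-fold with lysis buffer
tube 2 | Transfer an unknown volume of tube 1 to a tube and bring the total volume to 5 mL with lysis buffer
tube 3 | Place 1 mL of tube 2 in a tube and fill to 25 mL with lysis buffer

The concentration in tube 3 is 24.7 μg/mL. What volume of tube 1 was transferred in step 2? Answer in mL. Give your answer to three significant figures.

Step 1: 6-fold → factor 6
Step 2: v brought to 5 mL → factor = 5 mL/v
Step 3: 1 mL brought to 25 mL → factor 25/1 = 25
Product of known-step factors = 150
Overall factor = 10.0 mg/mL / (24.7 μg/mL) = 404.86
Step-2 factor = 404.86 / 150 = 2.6991
v = 5 mL / 2.6991 = 1.85 mL

1.85 mL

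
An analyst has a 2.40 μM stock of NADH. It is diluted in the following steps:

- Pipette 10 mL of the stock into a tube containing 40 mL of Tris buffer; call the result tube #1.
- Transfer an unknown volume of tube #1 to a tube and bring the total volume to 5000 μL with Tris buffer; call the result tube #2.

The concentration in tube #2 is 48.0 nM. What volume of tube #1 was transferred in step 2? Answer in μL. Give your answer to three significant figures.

500 μL

Step 1: 10 mL + 40 mL = 50 mL total → factor 50/10 = 5
Step 2: v brought to 5000 μL → factor = 5000 μL/v
Product of known-step factors = 5
Overall factor = 2.40 μM / (48.0 nM) = 50
Step-2 factor = 50 / 5 = 10
v = 5000 μL / 10 = 500 μL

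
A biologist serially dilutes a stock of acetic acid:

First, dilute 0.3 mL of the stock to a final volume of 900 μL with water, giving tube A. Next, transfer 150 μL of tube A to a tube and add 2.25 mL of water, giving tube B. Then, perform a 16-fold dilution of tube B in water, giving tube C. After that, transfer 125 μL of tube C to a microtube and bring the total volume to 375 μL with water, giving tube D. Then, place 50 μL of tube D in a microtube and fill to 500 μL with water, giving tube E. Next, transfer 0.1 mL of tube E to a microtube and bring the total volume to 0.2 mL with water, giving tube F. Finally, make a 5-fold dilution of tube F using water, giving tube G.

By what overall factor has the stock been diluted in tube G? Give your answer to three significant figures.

Step 1: 0.3 mL brought to 900 μL → factor 0.9/0.3 = 3
Step 2: 150 μL + 2.25 mL = 2400 μL total → factor 2400/150 = 16
Step 3: 16-fold → factor 16
Step 4: 125 μL brought to 375 μL → factor 375/125 = 3
Step 5: 50 μL brought to 500 μL → factor 500/50 = 10
Step 6: 0.1 mL brought to 0.2 mL → factor 0.2/0.1 = 2
Step 7: 5-fold → factor 5
Overall dilution factor = 3 × 16 × 16 × 3 × 10 × 2 × 5 = 2.304 × 10^5

2.30 × 10^5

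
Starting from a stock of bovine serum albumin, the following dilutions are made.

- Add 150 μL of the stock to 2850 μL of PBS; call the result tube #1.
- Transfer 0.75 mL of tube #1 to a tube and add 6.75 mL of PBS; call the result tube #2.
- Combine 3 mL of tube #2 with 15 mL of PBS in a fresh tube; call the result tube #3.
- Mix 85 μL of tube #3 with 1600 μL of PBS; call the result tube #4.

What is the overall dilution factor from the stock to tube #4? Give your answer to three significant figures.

2.38 × 10^4

Step 1: 150 μL + 2850 μL = 3000 μL total → factor 3000/150 = 20
Step 2: 0.75 mL + 6.75 mL = 7.5 mL total → factor 7.5/0.75 = 10
Step 3: 3 mL + 15 mL = 18 mL total → factor 18/3 = 6
Step 4: 85 μL + 1600 μL = 1685 μL total → factor 1685/85 = 19.824
Overall dilution factor = 20 × 10 × 6 × 19.824 = 23788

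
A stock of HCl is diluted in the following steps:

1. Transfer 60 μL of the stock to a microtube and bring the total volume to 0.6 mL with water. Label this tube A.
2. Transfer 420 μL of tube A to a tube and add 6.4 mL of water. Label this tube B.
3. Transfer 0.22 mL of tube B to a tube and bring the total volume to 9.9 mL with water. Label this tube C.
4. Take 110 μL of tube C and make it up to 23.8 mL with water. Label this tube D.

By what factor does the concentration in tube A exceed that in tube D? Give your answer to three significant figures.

Step 1: 60 μL brought to 0.6 mL → factor 600/60 = 10
Step 2: 420 μL + 6.4 mL = 6820 μL total → factor 6820/420 = 16.238
Step 3: 0.22 mL brought to 9.9 mL → factor 9.9/0.22 = 45
Step 4: 110 μL brought to 23.8 mL → factor 23800/110 = 216.36
Dilution factor to tube A = 10; to tube D = 1.581 × 10^6
[tube A]/[tube D] = (factor to tube D)/(factor to tube A) = 1.581 × 10^6/10 = 1.58 × 10^5

1.58 × 10^5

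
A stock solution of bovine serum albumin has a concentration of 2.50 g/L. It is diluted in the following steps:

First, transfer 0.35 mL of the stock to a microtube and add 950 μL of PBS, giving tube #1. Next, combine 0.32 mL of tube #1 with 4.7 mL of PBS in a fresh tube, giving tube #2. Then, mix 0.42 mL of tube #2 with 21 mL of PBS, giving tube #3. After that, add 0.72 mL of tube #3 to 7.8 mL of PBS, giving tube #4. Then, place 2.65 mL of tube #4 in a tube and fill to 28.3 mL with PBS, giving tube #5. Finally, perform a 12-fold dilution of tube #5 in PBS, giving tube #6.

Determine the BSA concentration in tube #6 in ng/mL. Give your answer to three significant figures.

0.555 ng/mL

Step 1: 0.35 mL + 950 μL = 1.3 mL total → factor 1.3/0.35 = 3.7143
Step 2: 0.32 mL + 4.7 mL = 5.02 mL total → factor 5.02/0.32 = 15.688
Step 3: 0.42 mL + 21 mL = 21.42 mL total → factor 21.42/0.42 = 51
Step 4: 0.72 mL + 7.8 mL = 8.52 mL total → factor 8.52/0.72 = 11.833
Step 5: 2.65 mL brought to 28.3 mL → factor 28.3/2.65 = 10.679
Step 6: 12-fold → factor 12
Overall dilution factor = 3.7143 × 15.688 × 51 × 11.833 × 10.679 × 12 = 4.5064 × 10^6
Final = 2.50 g/L / 4.5064 × 10^6 = 5.548 × 10^-7 g/L = 0.555 ng/mL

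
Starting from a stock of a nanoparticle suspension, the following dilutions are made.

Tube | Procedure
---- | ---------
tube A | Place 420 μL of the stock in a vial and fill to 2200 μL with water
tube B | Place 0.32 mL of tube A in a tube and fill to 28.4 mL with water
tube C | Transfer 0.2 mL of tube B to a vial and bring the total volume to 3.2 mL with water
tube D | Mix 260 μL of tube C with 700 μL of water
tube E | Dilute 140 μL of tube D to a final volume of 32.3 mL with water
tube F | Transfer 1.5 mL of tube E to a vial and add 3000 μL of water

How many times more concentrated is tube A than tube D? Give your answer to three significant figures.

Step 1: 420 μL brought to 2200 μL → factor 2200/420 = 5.2381
Step 2: 0.32 mL brought to 28.4 mL → factor 28.4/0.32 = 88.75
Step 3: 0.2 mL brought to 3.2 mL → factor 3.2/0.2 = 16
Step 4: 260 μL + 700 μL = 960 μL total → factor 960/260 = 3.6923
Dilution factor to tube A = 5.2381; to tube D = 27464
[tube A]/[tube D] = (factor to tube D)/(factor to tube A) = 27464/5.2381 = 5.24 × 10^3

5.24 × 10^3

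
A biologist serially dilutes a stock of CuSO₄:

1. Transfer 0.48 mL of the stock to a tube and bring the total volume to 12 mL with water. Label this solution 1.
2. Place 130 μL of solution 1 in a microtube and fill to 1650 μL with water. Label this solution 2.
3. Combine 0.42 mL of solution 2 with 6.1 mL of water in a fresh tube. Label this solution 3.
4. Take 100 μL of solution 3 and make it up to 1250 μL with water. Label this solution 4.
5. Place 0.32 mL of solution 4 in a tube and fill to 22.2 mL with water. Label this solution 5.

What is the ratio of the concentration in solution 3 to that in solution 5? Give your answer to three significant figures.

867

Step 1: 0.48 mL brought to 12 mL → factor 12/0.48 = 25
Step 2: 130 μL brought to 1650 μL → factor 1650/130 = 12.692
Step 3: 0.42 mL + 6.1 mL = 6.52 mL total → factor 6.52/0.42 = 15.524
Step 4: 100 μL brought to 1250 μL → factor 1250/100 = 12.5
Step 5: 0.32 mL brought to 22.2 mL → factor 22.2/0.32 = 69.375
Dilution factor to solution 3 = 4925.8; to solution 5 = 4.2716 × 10^6
[solution 3]/[solution 5] = (factor to solution 5)/(factor to solution 3) = 4.2716 × 10^6/4925.8 = 867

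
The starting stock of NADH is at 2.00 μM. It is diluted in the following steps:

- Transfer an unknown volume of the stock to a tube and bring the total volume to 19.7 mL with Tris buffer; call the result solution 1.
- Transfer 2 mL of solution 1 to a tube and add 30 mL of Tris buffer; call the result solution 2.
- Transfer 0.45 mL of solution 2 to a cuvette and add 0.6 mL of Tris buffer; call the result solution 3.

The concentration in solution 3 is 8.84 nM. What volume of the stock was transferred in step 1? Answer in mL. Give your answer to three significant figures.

Step 1: v brought to 19.7 mL → factor = 19.7 mL/v
Step 2: 2 mL + 30 mL = 32 mL total → factor 32/2 = 16
Step 3: 0.45 mL + 0.6 mL = 1.05 mL total → factor 1.05/0.45 = 2.3333
Product of known-step factors = 37.333
Overall factor = 2.00 μM / (8.84 nM) = 226.24
Step-1 factor = 226.24 / 37.333 = 6.0601
v = 19.7 mL / 6.0601 = 3.25 mL

3.25 mL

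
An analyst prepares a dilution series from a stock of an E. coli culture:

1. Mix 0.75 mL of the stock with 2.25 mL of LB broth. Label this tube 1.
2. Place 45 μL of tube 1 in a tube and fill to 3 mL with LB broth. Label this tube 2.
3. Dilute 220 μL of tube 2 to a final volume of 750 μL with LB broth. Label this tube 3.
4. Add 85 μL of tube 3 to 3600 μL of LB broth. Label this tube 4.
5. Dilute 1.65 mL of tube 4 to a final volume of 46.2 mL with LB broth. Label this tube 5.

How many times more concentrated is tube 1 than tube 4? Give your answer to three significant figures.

9.85 × 10^3

Step 1: 0.75 mL + 2.25 mL = 3 mL total → factor 3/0.75 = 4
Step 2: 45 μL brought to 3 mL → factor 3000/45 = 66.667
Step 3: 220 μL brought to 750 μL → factor 750/220 = 3.4091
Step 4: 85 μL + 3600 μL = 3685 μL total → factor 3685/85 = 43.353
Dilution factor to tube 1 = 4; to tube 4 = 39412
[tube 1]/[tube 4] = (factor to tube 4)/(factor to tube 1) = 39412/4 = 9.85 × 10^3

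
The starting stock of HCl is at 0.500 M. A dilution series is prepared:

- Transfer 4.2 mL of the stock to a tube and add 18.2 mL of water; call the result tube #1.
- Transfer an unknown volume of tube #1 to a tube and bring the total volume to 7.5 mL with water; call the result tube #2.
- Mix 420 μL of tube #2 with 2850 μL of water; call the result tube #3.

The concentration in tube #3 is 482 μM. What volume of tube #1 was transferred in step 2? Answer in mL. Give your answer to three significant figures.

0.300 mL

Step 1: 4.2 mL + 18.2 mL = 22.4 mL total → factor 22.4/4.2 = 5.3333
Step 2: v brought to 7.5 mL → factor = 7.5 mL/v
Step 3: 420 μL + 2850 μL = 3270 μL total → factor 3270/420 = 7.7857
Product of known-step factors = 41.524
Overall factor = 0.500 M / (482 μM) = 1037.3
Step-2 factor = 1037.3 / 41.524 = 24.982
v = 7.5 mL / 24.982 = 0.300 mL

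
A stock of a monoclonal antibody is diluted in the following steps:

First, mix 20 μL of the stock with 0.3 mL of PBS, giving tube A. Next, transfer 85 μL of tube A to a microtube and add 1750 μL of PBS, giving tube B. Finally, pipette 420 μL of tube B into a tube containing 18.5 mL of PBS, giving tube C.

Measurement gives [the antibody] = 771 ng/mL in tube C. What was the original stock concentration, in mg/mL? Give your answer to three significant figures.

Step 1: 20 μL + 0.3 mL = 320 μL total → factor 320/20 = 16
Step 2: 85 μL + 1750 μL = 1835 μL total → factor 1835/85 = 21.588
Step 3: 420 μL + 18.5 mL = 18920 μL total → factor 18920/420 = 45.048
Overall dilution factor = 16 × 21.588 × 45.048 = 15560
Stock = 771 ng/mL × 15560 = 1.200 × 10^7 ng/mL = 12.0 mg/mL

12.0 mg/mL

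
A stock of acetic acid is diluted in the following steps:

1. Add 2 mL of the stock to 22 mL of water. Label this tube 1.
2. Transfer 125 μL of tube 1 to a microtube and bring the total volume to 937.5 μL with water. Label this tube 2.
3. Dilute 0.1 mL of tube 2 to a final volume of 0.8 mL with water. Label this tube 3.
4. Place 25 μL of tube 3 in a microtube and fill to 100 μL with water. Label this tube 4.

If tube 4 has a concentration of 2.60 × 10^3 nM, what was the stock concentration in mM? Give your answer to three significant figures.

Step 1: 2 mL + 22 mL = 24 mL total → factor 24/2 = 12
Step 2: 125 μL brought to 937.5 μL → factor 937.5/125 = 7.5
Step 3: 0.1 mL brought to 0.8 mL → factor 0.8/0.1 = 8
Step 4: 25 μL brought to 100 μL → factor 100/25 = 4
Overall dilution factor = 12 × 7.5 × 8 × 4 = 2880
Stock = 2.60 × 10^3 nM × 2880 = 7.488 × 10^6 nM = 7.49 mM

7.49 mM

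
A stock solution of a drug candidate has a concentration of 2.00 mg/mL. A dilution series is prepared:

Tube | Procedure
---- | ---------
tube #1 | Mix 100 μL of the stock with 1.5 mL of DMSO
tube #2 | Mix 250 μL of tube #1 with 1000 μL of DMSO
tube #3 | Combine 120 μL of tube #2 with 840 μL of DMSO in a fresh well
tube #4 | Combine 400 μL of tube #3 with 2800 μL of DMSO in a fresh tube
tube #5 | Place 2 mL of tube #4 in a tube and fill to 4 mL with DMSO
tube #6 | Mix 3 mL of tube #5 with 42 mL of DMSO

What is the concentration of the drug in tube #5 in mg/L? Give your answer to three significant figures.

Step 1: 100 μL + 1.5 mL = 1600 μL total → factor 1600/100 = 16
Step 2: 250 μL + 1000 μL = 1250 μL total → factor 1250/250 = 5
Step 3: 120 μL + 840 μL = 960 μL total → factor 960/120 = 8
Step 4: 400 μL + 2800 μL = 3200 μL total → factor 3200/400 = 8
Step 5: 2 mL brought to 4 mL → factor 4/2 = 2
Dilution factor through tube #5 = 16 × 5 × 8 × 8 × 2 = 10240
[tube #5] = 2.00 mg/mL / 10240 = 0.0001953 mg/mL = 0.195 mg/L

0.195 mg/L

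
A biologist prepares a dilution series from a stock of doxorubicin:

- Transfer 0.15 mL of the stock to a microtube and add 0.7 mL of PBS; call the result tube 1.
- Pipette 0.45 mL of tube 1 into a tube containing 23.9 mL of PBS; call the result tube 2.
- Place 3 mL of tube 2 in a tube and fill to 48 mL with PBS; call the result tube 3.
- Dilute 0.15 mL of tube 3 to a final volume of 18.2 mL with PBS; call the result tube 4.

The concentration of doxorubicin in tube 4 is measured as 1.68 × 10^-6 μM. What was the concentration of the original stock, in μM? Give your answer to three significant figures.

Step 1: 0.15 mL + 0.7 mL = 0.85 mL total → factor 0.85/0.15 = 5.6667
Step 2: 0.45 mL + 23.9 mL = 24.35 mL total → factor 24.35/0.45 = 54.111
Step 3: 3 mL brought to 48 mL → factor 48/3 = 16
Step 4: 0.15 mL brought to 18.2 mL → factor 18.2/0.15 = 121.33
Overall dilution factor = 5.6667 × 54.111 × 16 × 121.33 = 5.9527 × 10^5
Stock = 1.68 × 10^-6 μM × 5.9527 × 10^5 = 1.00 μM

1.00 μM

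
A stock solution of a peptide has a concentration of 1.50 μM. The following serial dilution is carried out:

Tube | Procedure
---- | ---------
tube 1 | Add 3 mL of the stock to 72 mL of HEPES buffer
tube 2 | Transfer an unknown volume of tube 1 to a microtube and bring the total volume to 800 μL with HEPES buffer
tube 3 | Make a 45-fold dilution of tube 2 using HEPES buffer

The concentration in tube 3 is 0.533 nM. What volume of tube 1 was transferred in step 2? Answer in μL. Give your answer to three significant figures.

320 μL

Step 1: 3 mL + 72 mL = 75 mL total → factor 75/3 = 25
Step 2: v brought to 800 μL → factor = 800 μL/v
Step 3: 45-fold → factor 45
Product of known-step factors = 1125
Overall factor = 1.50 μM / (0.533 nM) = 2814.3
Step-2 factor = 2814.3 / 1125 = 2.5016
v = 800 μL / 2.5016 = 320 μL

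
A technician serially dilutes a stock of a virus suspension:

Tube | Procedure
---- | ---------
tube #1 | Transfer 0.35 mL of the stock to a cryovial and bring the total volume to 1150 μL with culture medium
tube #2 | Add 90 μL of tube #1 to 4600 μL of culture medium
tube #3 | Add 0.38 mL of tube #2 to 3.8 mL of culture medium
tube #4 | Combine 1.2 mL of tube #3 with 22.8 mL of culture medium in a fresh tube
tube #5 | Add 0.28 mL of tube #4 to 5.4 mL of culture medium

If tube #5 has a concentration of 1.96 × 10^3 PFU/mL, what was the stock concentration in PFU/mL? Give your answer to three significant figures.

1.50 × 10^9 PFU/mL

Step 1: 0.35 mL brought to 1150 μL → factor 1.15/0.35 = 3.2857
Step 2: 90 μL + 4600 μL = 4690 μL total → factor 4690/90 = 52.111
Step 3: 0.38 mL + 3.8 mL = 4.18 mL total → factor 4.18/0.38 = 11
Step 4: 1.2 mL + 22.8 mL = 24 mL total → factor 24/1.2 = 20
Step 5: 0.28 mL + 5.4 mL = 5.68 mL total → factor 5.68/0.28 = 20.286
Overall dilution factor = 3.2857 × 52.111 × 11 × 20 × 20.286 = 7.6414 × 10^5
Stock = 1.96 × 10^3 PFU/mL × 7.6414 × 10^5 = 1.50 × 10^9 PFU/mL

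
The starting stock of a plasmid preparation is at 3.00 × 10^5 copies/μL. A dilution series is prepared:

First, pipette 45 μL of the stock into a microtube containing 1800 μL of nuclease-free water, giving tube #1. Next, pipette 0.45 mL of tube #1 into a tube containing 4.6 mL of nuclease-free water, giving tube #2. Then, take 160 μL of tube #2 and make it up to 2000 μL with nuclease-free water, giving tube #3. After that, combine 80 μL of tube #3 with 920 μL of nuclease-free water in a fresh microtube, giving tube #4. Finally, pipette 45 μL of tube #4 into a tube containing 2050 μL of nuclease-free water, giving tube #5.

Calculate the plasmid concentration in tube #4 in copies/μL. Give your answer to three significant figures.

4.17 copies/μL

Step 1: 45 μL + 1800 μL = 1845 μL total → factor 1845/45 = 41
Step 2: 0.45 mL + 4.6 mL = 5.05 mL total → factor 5.05/0.45 = 11.222
Step 3: 160 μL brought to 2000 μL → factor 2000/160 = 12.5
Step 4: 80 μL + 920 μL = 1000 μL total → factor 1000/80 = 12.5
Dilution factor through tube #4 = 41 × 11.222 × 12.5 × 12.5 = 71892
[tube #4] = 3.00 × 10^5 copies/μL / 71892 = 4.17 copies/μL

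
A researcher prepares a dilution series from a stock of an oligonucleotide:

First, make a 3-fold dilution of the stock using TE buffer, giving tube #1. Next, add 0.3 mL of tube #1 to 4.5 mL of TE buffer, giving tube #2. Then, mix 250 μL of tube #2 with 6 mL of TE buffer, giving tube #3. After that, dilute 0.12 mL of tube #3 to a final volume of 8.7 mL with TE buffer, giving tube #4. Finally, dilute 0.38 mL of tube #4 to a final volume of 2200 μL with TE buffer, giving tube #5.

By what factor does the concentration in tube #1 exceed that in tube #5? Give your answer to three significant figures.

Step 1: 3-fold → factor 3
Step 2: 0.3 mL + 4.5 mL = 4.8 mL total → factor 4.8/0.3 = 16
Step 3: 250 μL + 6 mL = 6250 μL total → factor 6250/250 = 25
Step 4: 0.12 mL brought to 8.7 mL → factor 8.7/0.12 = 72.5
Step 5: 0.38 mL brought to 2200 μL → factor 2.2/0.38 = 5.7895
Dilution factor to tube #1 = 3; to tube #5 = 5.0368 × 10^5
[tube #1]/[tube #5] = (factor to tube #5)/(factor to tube #1) = 5.0368 × 10^5/3 = 1.68 × 10^5

1.68 × 10^5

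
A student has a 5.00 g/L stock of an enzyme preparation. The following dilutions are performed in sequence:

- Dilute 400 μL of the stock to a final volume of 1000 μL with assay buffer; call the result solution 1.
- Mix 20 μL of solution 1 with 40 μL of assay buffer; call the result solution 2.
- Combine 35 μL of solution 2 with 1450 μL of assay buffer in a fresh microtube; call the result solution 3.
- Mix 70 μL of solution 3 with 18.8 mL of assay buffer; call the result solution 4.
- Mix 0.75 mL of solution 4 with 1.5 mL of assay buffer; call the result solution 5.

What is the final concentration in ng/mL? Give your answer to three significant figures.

Step 1: 400 μL brought to 1000 μL → factor 1000/400 = 2.5
Step 2: 20 μL + 40 μL = 60 μL total → factor 60/20 = 3
Step 3: 35 μL + 1450 μL = 1485 μL total → factor 1485/35 = 42.429
Step 4: 70 μL + 18.8 mL = 18870 μL total → factor 18870/70 = 269.57
Step 5: 0.75 mL + 1.5 mL = 2.25 mL total → factor 2.25/0.75 = 3
Overall dilution factor = 2.5 × 3 × 42.429 × 269.57 × 3 = 2.5734 × 10^5
Final = 5.00 g/L / 2.5734 × 10^5 = 1.943 × 10^-5 g/L = 19.4 ng/mL

19.4 ng/mL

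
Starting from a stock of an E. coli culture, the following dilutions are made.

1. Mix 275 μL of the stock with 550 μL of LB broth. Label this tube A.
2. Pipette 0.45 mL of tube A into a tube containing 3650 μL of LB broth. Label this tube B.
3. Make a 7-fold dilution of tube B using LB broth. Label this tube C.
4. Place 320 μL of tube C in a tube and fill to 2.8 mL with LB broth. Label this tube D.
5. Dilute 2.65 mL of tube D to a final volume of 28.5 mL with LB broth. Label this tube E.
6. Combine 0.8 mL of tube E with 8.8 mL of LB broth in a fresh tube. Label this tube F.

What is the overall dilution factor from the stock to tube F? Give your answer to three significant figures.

2.16 × 10^5

Step 1: 275 μL + 550 μL = 825 μL total → factor 825/275 = 3
Step 2: 0.45 mL + 3650 μL = 4.1 mL total → factor 4.1/0.45 = 9.1111
Step 3: 7-fold → factor 7
Step 4: 320 μL brought to 2.8 mL → factor 2800/320 = 8.75
Step 5: 2.65 mL brought to 28.5 mL → factor 28.5/2.65 = 10.755
Step 6: 0.8 mL + 8.8 mL = 9.6 mL total → factor 9.6/0.8 = 12
Overall dilution factor = 3 × 9.1111 × 7 × 8.75 × 10.755 × 12 = 2.1606 × 10^5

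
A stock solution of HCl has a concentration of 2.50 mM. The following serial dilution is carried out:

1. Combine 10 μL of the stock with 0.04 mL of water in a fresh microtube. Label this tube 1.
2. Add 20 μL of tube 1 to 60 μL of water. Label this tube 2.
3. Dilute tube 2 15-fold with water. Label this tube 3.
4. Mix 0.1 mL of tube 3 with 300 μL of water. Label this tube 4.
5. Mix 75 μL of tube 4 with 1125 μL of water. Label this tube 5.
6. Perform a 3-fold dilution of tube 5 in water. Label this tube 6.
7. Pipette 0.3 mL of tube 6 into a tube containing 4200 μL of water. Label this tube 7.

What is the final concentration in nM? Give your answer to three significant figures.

Step 1: 10 μL + 0.04 mL = 50 μL total → factor 50/10 = 5
Step 2: 20 μL + 60 μL = 80 μL total → factor 80/20 = 4
Step 3: 15-fold → factor 15
Step 4: 0.1 mL + 300 μL = 0.4 mL total → factor 0.4/0.1 = 4
Step 5: 75 μL + 1125 μL = 1200 μL total → factor 1200/75 = 16
Step 6: 3-fold → factor 3
Step 7: 0.3 mL + 4200 μL = 4.5 mL total → factor 4.5/0.3 = 15
Overall dilution factor = 5 × 4 × 15 × 4 × 16 × 3 × 15 = 8.64 × 10^5
Final = 2.50 mM / 8.64 × 10^5 = 2.894 × 10^-6 mM = 2.89 nM

2.89 nM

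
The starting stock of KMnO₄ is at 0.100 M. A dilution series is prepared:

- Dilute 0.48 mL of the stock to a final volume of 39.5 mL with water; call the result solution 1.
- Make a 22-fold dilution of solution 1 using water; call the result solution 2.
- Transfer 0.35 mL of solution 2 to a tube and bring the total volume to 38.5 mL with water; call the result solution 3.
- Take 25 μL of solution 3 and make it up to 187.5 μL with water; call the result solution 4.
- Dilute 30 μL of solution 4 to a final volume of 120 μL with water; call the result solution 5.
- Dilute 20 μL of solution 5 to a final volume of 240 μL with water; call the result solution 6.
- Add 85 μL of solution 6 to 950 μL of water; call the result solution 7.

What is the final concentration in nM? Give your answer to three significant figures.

Step 1: 0.48 mL brought to 39.5 mL → factor 39.5/0.48 = 82.292
Step 2: 22-fold → factor 22
Step 3: 0.35 mL brought to 38.5 mL → factor 38.5/0.35 = 110
Step 4: 25 μL brought to 187.5 μL → factor 187.5/25 = 7.5
Step 5: 30 μL brought to 120 μL → factor 120/30 = 4
Step 6: 20 μL brought to 240 μL → factor 240/20 = 12
Step 7: 85 μL + 950 μL = 1035 μL total → factor 1035/85 = 12.176
Overall dilution factor = 82.292 × 22 × 110 × 7.5 × 4 × 12 × 12.176 = 8.7296 × 10^8
Final = 0.100 M / 8.7296 × 10^8 = 1.146 × 10^-10 M = 0.115 nM

0.115 nM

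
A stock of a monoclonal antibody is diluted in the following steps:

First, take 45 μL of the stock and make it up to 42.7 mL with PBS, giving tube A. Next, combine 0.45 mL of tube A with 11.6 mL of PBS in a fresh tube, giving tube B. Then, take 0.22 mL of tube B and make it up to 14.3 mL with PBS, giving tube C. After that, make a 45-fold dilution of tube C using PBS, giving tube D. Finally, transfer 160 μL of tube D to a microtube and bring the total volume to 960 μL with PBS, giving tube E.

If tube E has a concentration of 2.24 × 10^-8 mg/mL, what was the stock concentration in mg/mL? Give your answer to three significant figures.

Step 1: 45 μL brought to 42.7 mL → factor 42700/45 = 948.89
Step 2: 0.45 mL + 11.6 mL = 12.05 mL total → factor 12.05/0.45 = 26.778
Step 3: 0.22 mL brought to 14.3 mL → factor 14.3/0.22 = 65
Step 4: 45-fold → factor 45
Step 5: 160 μL brought to 960 μL → factor 960/160 = 6
Overall dilution factor = 948.89 × 26.778 × 65 × 45 × 6 = 4.4593 × 10^8
Stock = 2.24 × 10^-8 mg/mL × 4.4593 × 10^8 = 9.99 mg/mL

9.99 mg/mL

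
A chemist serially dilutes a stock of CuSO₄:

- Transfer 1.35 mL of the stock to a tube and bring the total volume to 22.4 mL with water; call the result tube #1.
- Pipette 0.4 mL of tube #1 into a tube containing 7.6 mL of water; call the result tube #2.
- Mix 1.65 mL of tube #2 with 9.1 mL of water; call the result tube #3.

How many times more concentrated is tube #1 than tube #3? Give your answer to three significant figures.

Step 1: 1.35 mL brought to 22.4 mL → factor 22.4/1.35 = 16.593
Step 2: 0.4 mL + 7.6 mL = 8 mL total → factor 8/0.4 = 20
Step 3: 1.65 mL + 9.1 mL = 10.75 mL total → factor 10.75/1.65 = 6.5152
Dilution factor to tube #1 = 16.593; to tube #3 = 2162.1
[tube #1]/[tube #3] = (factor to tube #3)/(factor to tube #1) = 2162.1/16.593 = 130

130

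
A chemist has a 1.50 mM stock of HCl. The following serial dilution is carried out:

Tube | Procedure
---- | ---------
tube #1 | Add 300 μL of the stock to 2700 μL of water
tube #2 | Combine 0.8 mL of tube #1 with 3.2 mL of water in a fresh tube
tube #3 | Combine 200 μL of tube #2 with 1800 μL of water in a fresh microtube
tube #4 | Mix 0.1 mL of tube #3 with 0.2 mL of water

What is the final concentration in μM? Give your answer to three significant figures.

Step 1: 300 μL + 2700 μL = 3000 μL total → factor 3000/300 = 10
Step 2: 0.8 mL + 3.2 mL = 4 mL total → factor 4/0.8 = 5
Step 3: 200 μL + 1800 μL = 2000 μL total → factor 2000/200 = 10
Step 4: 0.1 mL + 0.2 mL = 0.3 mL total → factor 0.3/0.1 = 3
Overall dilution factor = 10 × 5 × 10 × 3 = 1500
Final = 1.50 mM / 1500 = 0.001000 mM = 1.00 μM

1.00 μM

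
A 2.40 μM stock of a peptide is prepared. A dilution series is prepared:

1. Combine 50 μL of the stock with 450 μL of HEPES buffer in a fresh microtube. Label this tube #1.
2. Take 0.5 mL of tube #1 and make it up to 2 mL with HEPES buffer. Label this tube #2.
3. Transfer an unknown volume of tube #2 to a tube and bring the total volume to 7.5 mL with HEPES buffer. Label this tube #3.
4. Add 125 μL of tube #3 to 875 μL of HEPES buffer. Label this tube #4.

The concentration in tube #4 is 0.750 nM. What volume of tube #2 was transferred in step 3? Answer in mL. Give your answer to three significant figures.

0.750 mL

Step 1: 50 μL + 450 μL = 500 μL total → factor 500/50 = 10
Step 2: 0.5 mL brought to 2 mL → factor 2/0.5 = 4
Step 3: v brought to 7.5 mL → factor = 7.5 mL/v
Step 4: 125 μL + 875 μL = 1000 μL total → factor 1000/125 = 8
Product of known-step factors = 320
Overall factor = 2.40 μM / (0.750 nM) = 3200
Step-3 factor = 3200 / 320 = 10
v = 7.5 mL / 10 = 0.750 mL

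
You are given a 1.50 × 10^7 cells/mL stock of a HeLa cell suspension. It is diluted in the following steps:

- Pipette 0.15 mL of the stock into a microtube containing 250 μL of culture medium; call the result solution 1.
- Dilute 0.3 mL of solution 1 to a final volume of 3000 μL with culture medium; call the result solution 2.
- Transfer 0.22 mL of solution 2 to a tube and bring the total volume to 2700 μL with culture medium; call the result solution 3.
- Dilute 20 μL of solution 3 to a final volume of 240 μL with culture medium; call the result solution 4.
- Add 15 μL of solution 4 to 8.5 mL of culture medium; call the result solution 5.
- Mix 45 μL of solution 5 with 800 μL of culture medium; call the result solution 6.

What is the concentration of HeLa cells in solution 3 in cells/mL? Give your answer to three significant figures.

Step 1: 0.15 mL + 250 μL = 0.4 mL total → factor 0.4/0.15 = 2.6667
Step 2: 0.3 mL brought to 3000 μL → factor 3/0.3 = 10
Step 3: 0.22 mL brought to 2700 μL → factor 2.7/0.22 = 12.273
Dilution factor through solution 3 = 2.6667 × 10 × 12.273 = 327.27
[solution 3] = 1.50 × 10^7 cells/mL / 327.27 = 4.58 × 10^4 cells/mL

4.58 × 10^4 cells/mL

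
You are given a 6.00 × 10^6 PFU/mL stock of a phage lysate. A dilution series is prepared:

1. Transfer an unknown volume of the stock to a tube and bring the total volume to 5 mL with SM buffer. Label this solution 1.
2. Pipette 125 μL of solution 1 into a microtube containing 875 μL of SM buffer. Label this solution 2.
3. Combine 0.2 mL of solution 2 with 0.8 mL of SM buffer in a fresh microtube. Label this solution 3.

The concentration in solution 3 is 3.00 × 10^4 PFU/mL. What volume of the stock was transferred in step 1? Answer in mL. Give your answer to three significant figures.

Step 1: v brought to 5 mL → factor = 5 mL/v
Step 2: 125 μL + 875 μL = 1000 μL total → factor 1000/125 = 8
Step 3: 0.2 mL + 0.8 mL = 1 mL total → factor 1/0.2 = 5
Product of known-step factors = 40
Overall factor = 6.00 × 10^6 PFU/mL / (3.00 × 10^4 PFU/mL) = 200
Step-1 factor = 200 / 40 = 5
v = 5 mL / 5 = 1.00 mL

1.00 mL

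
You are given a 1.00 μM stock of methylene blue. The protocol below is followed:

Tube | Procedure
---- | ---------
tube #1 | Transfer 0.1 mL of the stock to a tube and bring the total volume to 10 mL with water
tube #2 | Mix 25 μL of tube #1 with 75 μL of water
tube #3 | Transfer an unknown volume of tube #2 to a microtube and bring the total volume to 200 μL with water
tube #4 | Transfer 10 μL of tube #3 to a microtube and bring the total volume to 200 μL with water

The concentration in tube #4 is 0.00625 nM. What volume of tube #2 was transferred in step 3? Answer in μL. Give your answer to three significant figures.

Step 1: 0.1 mL brought to 10 mL → factor 10/0.1 = 100
Step 2: 25 μL + 75 μL = 100 μL total → factor 100/25 = 4
Step 3: v brought to 200 μL → factor = 200 μL/v
Step 4: 10 μL brought to 200 μL → factor 200/10 = 20
Product of known-step factors = 8000
Overall factor = 1.00 μM / (0.00625 nM) = 1.6 × 10^5
Step-3 factor = 1.6 × 10^5 / 8000 = 20
v = 200 μL / 20 = 10.0 μL

10.0 μL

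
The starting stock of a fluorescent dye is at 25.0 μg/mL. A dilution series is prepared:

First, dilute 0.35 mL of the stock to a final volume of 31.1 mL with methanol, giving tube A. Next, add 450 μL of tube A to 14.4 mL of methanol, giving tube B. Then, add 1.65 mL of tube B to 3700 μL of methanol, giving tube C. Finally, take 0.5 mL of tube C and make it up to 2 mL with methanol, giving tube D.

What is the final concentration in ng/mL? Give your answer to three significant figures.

Step 1: 0.35 mL brought to 31.1 mL → factor 31.1/0.35 = 88.857
Step 2: 450 μL + 14.4 mL = 14850 μL total → factor 14850/450 = 33
Step 3: 1.65 mL + 3700 μL = 5.35 mL total → factor 5.35/1.65 = 3.2424
Step 4: 0.5 mL brought to 2 mL → factor 2/0.5 = 4
Overall dilution factor = 88.857 × 33 × 3.2424 × 4 = 38031
Final = 25.0 μg/mL / 38031 = 0.0006574 μg/mL = 0.657 ng/mL

0.657 ng/mL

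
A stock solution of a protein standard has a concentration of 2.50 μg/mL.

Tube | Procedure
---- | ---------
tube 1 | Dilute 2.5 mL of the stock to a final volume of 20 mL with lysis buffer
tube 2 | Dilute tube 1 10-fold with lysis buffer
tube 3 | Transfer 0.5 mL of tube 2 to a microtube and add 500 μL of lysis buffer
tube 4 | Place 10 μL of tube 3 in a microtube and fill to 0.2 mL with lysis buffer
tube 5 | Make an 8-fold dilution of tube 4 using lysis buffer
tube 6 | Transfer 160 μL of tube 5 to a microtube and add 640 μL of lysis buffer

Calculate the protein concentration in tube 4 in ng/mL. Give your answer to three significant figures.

Step 1: 2.5 mL brought to 20 mL → factor 20/2.5 = 8
Step 2: 10-fold → factor 10
Step 3: 0.5 mL + 500 μL = 1 mL total → factor 1/0.5 = 2
Step 4: 10 μL brought to 0.2 mL → factor 200/10 = 20
Dilution factor through tube 4 = 8 × 10 × 2 × 20 = 3200
[tube 4] = 2.50 μg/mL / 3200 = 0.0007813 μg/mL = 0.781 ng/mL

0.781 ng/mL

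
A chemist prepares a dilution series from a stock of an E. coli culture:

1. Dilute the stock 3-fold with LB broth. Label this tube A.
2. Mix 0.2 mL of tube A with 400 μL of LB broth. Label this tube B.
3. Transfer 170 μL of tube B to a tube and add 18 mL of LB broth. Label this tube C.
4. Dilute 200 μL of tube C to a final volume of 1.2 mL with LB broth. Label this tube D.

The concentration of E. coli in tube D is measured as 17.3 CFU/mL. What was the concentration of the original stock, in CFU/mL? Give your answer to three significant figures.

9.98 × 10^4 CFU/mL

Step 1: 3-fold → factor 3
Step 2: 0.2 mL + 400 μL = 0.6 mL total → factor 0.6/0.2 = 3
Step 3: 170 μL + 18 mL = 18170 μL total → factor 18170/170 = 106.88
Step 4: 200 μL brought to 1.2 mL → factor 1200/200 = 6
Overall dilution factor = 3 × 3 × 106.88 × 6 = 5771.6
Stock = 17.3 CFU/mL × 5771.6 = 9.98 × 10^4 CFU/mL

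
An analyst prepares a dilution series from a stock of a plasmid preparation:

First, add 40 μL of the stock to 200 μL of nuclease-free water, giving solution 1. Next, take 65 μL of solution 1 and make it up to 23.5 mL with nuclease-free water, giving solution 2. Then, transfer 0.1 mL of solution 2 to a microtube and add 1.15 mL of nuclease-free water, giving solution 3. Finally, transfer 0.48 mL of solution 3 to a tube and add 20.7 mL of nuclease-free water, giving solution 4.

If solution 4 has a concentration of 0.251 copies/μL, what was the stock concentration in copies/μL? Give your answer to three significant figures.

Step 1: 40 μL + 200 μL = 240 μL total → factor 240/40 = 6
Step 2: 65 μL brought to 23.5 mL → factor 23500/65 = 361.54
Step 3: 0.1 mL + 1.15 mL = 1.25 mL total → factor 1.25/0.1 = 12.5
Step 4: 0.48 mL + 20.7 mL = 21.18 mL total → factor 21.18/0.48 = 44.125
Overall dilution factor = 6 × 361.54 × 12.5 × 44.125 = 1.1965 × 10^6
Stock = 0.251 copies/μL × 1.1965 × 10^6 = 3.00 × 10^5 copies/μL

3.00 × 10^5 copies/μL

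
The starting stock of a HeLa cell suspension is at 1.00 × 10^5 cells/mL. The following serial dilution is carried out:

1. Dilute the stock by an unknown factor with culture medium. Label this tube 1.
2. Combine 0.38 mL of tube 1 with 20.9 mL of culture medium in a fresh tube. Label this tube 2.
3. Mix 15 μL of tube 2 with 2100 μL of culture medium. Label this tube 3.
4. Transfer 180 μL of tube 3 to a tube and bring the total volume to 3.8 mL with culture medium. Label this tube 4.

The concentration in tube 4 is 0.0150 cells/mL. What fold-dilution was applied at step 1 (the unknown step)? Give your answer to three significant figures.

40.0-fold

Step 1: unknown factor x
Step 2: 0.38 mL + 20.9 mL = 21.28 mL total → factor 21.28/0.38 = 56
Step 3: 15 μL + 2100 μL = 2115 μL total → factor 2115/15 = 141
Step 4: 180 μL brought to 3.8 mL → factor 3800/180 = 21.111
Product of known-step factors = 1.6669 × 10^5
Overall factor = 1.00 × 10^5 cells/mL / (0.0150 cells/mL) = 6.6667 × 10^6
x = 6.6667 × 10^6 / 1.6669 × 10^5 = 40.0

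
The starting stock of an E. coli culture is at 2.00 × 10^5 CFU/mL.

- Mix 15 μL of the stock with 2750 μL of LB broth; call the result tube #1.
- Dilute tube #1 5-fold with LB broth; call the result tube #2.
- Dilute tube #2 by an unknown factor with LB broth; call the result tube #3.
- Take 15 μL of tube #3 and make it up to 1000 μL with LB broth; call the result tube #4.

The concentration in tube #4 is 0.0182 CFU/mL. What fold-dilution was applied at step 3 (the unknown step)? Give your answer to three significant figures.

Step 1: 15 μL + 2750 μL = 2765 μL total → factor 2765/15 = 184.33
Step 2: 5-fold → factor 5
Step 3: unknown factor x
Step 4: 15 μL brought to 1000 μL → factor 1000/15 = 66.667
Product of known-step factors = 61444
Overall factor = 2.00 × 10^5 CFU/mL / (0.0182 CFU/mL) = 1.0989 × 10^7
x = 1.0989 × 10^7 / 61444 = 179

179-fold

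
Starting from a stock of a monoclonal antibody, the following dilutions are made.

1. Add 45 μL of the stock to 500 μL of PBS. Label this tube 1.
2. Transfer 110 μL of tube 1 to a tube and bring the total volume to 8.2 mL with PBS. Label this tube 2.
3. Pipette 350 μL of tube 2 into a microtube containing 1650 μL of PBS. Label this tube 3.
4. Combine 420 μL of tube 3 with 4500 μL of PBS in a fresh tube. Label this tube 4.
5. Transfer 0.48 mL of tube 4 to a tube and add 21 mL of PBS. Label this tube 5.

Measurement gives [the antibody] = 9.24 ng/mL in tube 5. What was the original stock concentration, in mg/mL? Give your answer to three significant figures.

25.0 mg/mL

Step 1: 45 μL + 500 μL = 545 μL total → factor 545/45 = 12.111
Step 2: 110 μL brought to 8.2 mL → factor 8200/110 = 74.545
Step 3: 350 μL + 1650 μL = 2000 μL total → factor 2000/350 = 5.7143
Step 4: 420 μL + 4500 μL = 4920 μL total → factor 4920/420 = 11.714
Step 5: 0.48 mL + 21 mL = 21.48 mL total → factor 21.48/0.48 = 44.75
Overall dilution factor = 12.111 × 74.545 × 5.7143 × 11.714 × 44.75 = 2.7044 × 10^6
Stock = 9.24 ng/mL × 2.7044 × 10^6 = 2.499 × 10^7 ng/mL = 25.0 mg/mL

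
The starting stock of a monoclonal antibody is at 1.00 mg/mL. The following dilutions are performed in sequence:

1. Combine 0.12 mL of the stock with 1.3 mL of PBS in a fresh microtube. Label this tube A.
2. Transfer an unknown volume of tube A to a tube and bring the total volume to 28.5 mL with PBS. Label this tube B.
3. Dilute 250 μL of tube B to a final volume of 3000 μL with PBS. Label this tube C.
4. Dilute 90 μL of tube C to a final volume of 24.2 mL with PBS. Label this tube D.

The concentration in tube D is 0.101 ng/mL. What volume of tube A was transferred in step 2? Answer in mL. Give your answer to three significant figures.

0.110 mL

Step 1: 0.12 mL + 1.3 mL = 1.42 mL total → factor 1.42/0.12 = 11.833
Step 2: v brought to 28.5 mL → factor = 28.5 mL/v
Step 3: 250 μL brought to 3000 μL → factor 3000/250 = 12
Step 4: 90 μL brought to 24.2 mL → factor 24200/90 = 268.89
Product of known-step factors = 38182
Overall factor = 1.00 mg/mL / (0.101 ng/mL) = 9.901 × 10^6
Step-2 factor = 9.901 × 10^6 / 38182 = 259.31
v = 28.5 mL / 259.31 = 0.110 mL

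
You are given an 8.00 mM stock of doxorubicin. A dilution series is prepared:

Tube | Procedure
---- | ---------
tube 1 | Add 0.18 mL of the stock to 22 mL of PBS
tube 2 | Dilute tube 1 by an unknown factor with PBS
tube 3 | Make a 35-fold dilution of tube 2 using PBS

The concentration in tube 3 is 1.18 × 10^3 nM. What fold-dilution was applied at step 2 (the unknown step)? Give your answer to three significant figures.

Step 1: 0.18 mL + 22 mL = 22.18 mL total → factor 22.18/0.18 = 123.22
Step 2: unknown factor x
Step 3: 35-fold → factor 35
Product of known-step factors = 4312.8
Overall factor = 8.00 mM / (1.18 × 10^3 nM) = 6779.7
x = 6779.7 / 4312.8 = 1.57

1.57-fold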